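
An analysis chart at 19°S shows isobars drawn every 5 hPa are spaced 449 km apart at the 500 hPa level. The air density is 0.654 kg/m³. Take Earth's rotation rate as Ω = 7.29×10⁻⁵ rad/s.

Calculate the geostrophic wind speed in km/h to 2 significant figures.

Coriolis parameter at 19°S:
f = 2Ω sin φ = 2 × 7.29×10⁻⁵ × sin 19° = 4.75×10⁻⁵ s⁻¹
Pressure gradient: |∂P/∂n| = 500 Pa / 449000 m = 1.11×10⁻³ Pa/m
Geostrophic balance (pressure-gradient force = Coriolis force):
V_g = (1/(fρ)) |∂P/∂n| = 1.11×10⁻³ / (4.75×10⁻⁵ × 0.654) = 35.9 m/s
Converting: 35.9 m/s × 3.6 = 130 km/h

130 km/h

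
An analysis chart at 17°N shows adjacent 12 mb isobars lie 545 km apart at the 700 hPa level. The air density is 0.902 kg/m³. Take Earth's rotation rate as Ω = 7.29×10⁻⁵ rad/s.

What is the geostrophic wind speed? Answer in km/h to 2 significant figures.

Coriolis parameter at 17°N:
f = 2Ω sin φ = 2 × 7.29×10⁻⁵ × sin 17° = 4.26×10⁻⁵ s⁻¹
Pressure gradient: |∂P/∂n| = 1200 Pa / 545000 m = 2.20×10⁻³ Pa/m
Geostrophic balance (pressure-gradient force = Coriolis force):
V_g = (1/(fρ)) |∂P/∂n| = 2.20×10⁻³ / (4.26×10⁻⁵ × 0.902) = 57.3 m/s
Converting: 57.3 m/s × 3.6 = 210 km/h

210 km/h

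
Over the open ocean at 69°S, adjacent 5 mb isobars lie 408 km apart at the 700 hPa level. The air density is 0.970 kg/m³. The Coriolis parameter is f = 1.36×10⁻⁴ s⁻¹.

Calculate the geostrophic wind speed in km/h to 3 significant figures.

Pressure gradient: |∂P/∂n| = 500 Pa / 408000 m = 1.23×10⁻³ Pa/m
Geostrophic balance (pressure-gradient force = Coriolis force):
V_g = (1/(fρ)) |∂P/∂n| = 1.23×10⁻³ / (1.36×10⁻⁴ × 0.970) = 9.29 m/s
Converting: 9.29 m/s × 3.6 = 33.4 km/h

33.4 km/h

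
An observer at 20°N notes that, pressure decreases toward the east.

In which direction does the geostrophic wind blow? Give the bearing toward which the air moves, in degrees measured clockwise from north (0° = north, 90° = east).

180°

The pressure-gradient force points toward the east (bearing 090°).
Geostrophic balance: in the Northern Hemisphere the Coriolis force deflects motion to the right, so the geostrophic wind blows 90° to the right of the pressure-gradient force (low pressure on the left).
Rotating 090° by 90° clockwise gives 180° — the wind blows toward the south.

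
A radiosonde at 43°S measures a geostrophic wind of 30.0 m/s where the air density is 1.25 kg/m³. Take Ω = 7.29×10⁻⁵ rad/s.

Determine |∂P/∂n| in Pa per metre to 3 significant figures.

3.73×10⁻³ Pa/m

Coriolis parameter at 43°S:
f = 2Ω sin φ = 2 × 7.29×10⁻⁵ × sin 43° = 9.94×10⁻⁵ s⁻¹
Geostrophic balance rearranged: |∂P/∂n| = f ρ V_g
|∂P/∂n| = 9.94×10⁻⁵ × 1.25 × 30.0 = 3.73×10⁻³ Pa/m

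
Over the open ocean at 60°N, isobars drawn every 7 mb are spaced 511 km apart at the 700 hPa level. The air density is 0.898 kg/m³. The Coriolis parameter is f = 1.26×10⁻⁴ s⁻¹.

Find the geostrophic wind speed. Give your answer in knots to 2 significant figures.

24 knots

Pressure gradient: |∂P/∂n| = 700 Pa / 511000 m = 1.37×10⁻³ Pa/m
Geostrophic balance (pressure-gradient force = Coriolis force):
V_g = (1/(fρ)) |∂P/∂n| = 1.37×10⁻³ / (1.26×10⁻⁴ × 0.898) = 12.1 m/s
Converting: 12.1 m/s × 1.944 = 24 knots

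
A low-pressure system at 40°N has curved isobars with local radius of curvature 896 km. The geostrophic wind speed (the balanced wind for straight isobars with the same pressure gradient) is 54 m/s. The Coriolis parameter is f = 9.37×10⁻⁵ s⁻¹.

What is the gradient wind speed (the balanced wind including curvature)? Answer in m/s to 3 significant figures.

Around a low, centrifugal force acts outward with Coriolis, so pressure-gradient force balances both:
(1/ρ)|∂P/∂n| = fV + V²/R  →  V² + fR·V − fR·V_g = 0
With fR = 9.37×10⁻⁵ × 896×10³ m = 84.0 m/s:
V = [−fR + √((fR)² + 4 fR V_g)]/2 = [−84.0 + √(84.0² + 4×84.0×54)]/2 = 37.4 m/s
Subgeostrophic (V < V_g = 54 m/s), as expected around a low.

37.4 m/s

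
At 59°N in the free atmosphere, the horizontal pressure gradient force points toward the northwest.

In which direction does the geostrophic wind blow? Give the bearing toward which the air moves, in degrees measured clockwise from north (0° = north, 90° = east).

045°

The pressure-gradient force points toward the northwest (bearing 315°).
Geostrophic balance: in the Northern Hemisphere the Coriolis force deflects motion to the right, so the geostrophic wind blows 90° to the right of the pressure-gradient force (low pressure on the left).
Rotating 315° by 90° clockwise gives 045° — the wind blows toward the northeast.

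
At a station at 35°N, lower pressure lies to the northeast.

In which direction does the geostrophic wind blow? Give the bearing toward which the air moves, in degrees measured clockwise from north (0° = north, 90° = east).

The pressure-gradient force points toward the northeast (bearing 045°).
Geostrophic balance: in the Northern Hemisphere the Coriolis force deflects motion to the right, so the geostrophic wind blows 90° to the right of the pressure-gradient force (low pressure on the left).
Rotating 045° by 90° clockwise gives 135° — the wind blows toward the southeast.

135°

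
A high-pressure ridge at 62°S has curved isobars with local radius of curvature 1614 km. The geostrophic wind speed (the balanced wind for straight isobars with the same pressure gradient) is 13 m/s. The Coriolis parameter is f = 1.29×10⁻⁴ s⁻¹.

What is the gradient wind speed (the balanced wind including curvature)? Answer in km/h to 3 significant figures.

Around a high, pressure-gradient force acts outward with centrifugal, so Coriolis balances both:
fV = (1/ρ)|∂P/∂n| + V²/R  →  V² − fR·V + fR·V_g = 0
With fR = 1.29×10⁻⁴ × 1614×10³ m = 208 m/s:
V = [fR − √((fR)² − 4 fR V_g)]/2 = [208 − √(208² − 4×208×13)]/2 = 13.9 m/s
Supergeostrophic (V > V_g = 13 m/s), as expected around a high.
Converting: 13.9 m/s × 3.6 = 50.2 km/h

50.2 km/h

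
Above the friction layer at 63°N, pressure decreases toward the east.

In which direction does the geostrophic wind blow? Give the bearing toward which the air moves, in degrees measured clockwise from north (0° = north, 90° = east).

The pressure-gradient force points toward the east (bearing 090°).
Geostrophic balance: in the Northern Hemisphere the Coriolis force deflects motion to the right, so the geostrophic wind blows 90° to the right of the pressure-gradient force (low pressure on the left).
Rotating 090° by 90° clockwise gives 180° — the wind blows toward the south.

180°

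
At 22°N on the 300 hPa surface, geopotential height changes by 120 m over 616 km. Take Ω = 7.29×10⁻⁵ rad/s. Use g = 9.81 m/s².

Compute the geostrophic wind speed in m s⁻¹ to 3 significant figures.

Coriolis parameter at 22°N:
f = 2Ω sin φ = 2 × 7.29×10⁻⁵ × sin 22° = 5.46×10⁻⁵ s⁻¹
Height gradient: |∂Z/∂n| = 120 m / 616000 m = 1.95×10⁻⁴
On a pressure surface, geostrophic balance gives V_g = (g/f)|∂Z/∂n|:
V_g = 9.81 × 1.95×10⁻⁴ / 5.46×10⁻⁵ = 35.0 m/s

35.0 m s⁻¹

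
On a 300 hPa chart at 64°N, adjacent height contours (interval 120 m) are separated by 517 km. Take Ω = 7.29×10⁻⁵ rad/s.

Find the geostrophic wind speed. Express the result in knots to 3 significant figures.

Coriolis parameter at 64°N:
f = 2Ω sin φ = 2 × 7.29×10⁻⁵ × sin 64° = 1.31×10⁻⁴ s⁻¹
Height gradient: |∂Z/∂n| = 120 m / 517000 m = 2.32×10⁻⁴
On a pressure surface, geostrophic balance gives V_g = (g/f)|∂Z/∂n|:
V_g = 9.81 × 2.32×10⁻⁴ / 1.31×10⁻⁴ = 17.4 m/s
Converting: 17.4 m/s × 1.944 = 33.8 knots

33.8 knots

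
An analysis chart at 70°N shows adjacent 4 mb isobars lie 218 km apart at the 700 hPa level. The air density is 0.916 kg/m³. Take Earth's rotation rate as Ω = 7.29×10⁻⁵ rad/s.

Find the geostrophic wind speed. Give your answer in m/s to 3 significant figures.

Coriolis parameter at 70°N:
f = 2Ω sin φ = 2 × 7.29×10⁻⁵ × sin 70° = 1.37×10⁻⁴ s⁻¹
Pressure gradient: |∂P/∂n| = 400 Pa / 218000 m = 1.83×10⁻³ Pa/m
Geostrophic balance (pressure-gradient force = Coriolis force):
V_g = (1/(fρ)) |∂P/∂n| = 1.83×10⁻³ / (1.37×10⁻⁴ × 0.916) = 14.6 m/s

14.6 m/s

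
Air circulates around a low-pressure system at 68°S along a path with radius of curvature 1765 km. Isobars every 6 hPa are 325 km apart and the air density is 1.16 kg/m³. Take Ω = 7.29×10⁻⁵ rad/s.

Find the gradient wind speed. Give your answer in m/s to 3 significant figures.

Coriolis parameter at 68°S:
f = 2Ω sin φ = 2 × 7.29×10⁻⁵ × sin 68° = 1.35×10⁻⁴ s⁻¹
Pressure gradient: |∂P/∂n| = 600 Pa / 325000 m = 1.85×10⁻³ Pa/m
Geostrophic speed: V_g = |∂P/∂n|/(fρ) = 1.85×10⁻³/(1.35×10⁻⁴ × 1.16) = 11.8 m/s
Around a low, centrifugal force acts outward with Coriolis, so pressure-gradient force balances both:
(1/ρ)|∂P/∂n| = fV + V²/R  →  V² + fR·V − fR·V_g = 0
With fR = 1.35×10⁻⁴ × 1765×10³ m = 239 m/s:
V = [−fR + √((fR)² + 4 fR V_g)]/2 = [−239 + √(239² + 4×239×11.8)]/2 = 11.2 m/s
Subgeostrophic (V < V_g = 11.8 m/s), as expected around a low.

11.2 m/s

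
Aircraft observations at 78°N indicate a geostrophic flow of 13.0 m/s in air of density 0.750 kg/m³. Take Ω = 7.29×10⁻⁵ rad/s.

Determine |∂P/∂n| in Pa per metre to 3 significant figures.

1.39×10⁻³ Pa/m

Coriolis parameter at 78°N:
f = 2Ω sin φ = 2 × 7.29×10⁻⁵ × sin 78° = 1.43×10⁻⁴ s⁻¹
Geostrophic balance rearranged: |∂P/∂n| = f ρ V_g
|∂P/∂n| = 1.43×10⁻⁴ × 0.750 × 13.0 = 1.39×10⁻³ Pa/m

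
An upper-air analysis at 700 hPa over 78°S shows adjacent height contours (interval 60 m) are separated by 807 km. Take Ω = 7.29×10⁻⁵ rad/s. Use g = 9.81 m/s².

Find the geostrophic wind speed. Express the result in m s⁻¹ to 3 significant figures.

Coriolis parameter at 78°S:
f = 2Ω sin φ = 2 × 7.29×10⁻⁵ × sin 78° = 1.43×10⁻⁴ s⁻¹
Height gradient: |∂Z/∂n| = 60 m / 807000 m = 7.43×10⁻⁵
On a pressure surface, geostrophic balance gives V_g = (g/f)|∂Z/∂n|:
V_g = 9.81 × 7.43×10⁻⁵ / 1.43×10⁻⁴ = 5.11 m/s

5.11 m s⁻¹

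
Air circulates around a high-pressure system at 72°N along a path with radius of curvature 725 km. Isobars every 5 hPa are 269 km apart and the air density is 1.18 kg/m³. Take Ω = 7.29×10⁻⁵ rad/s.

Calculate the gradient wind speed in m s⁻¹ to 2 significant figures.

Coriolis parameter at 72°N:
f = 2Ω sin φ = 2 × 7.29×10⁻⁵ × sin 72° = 1.39×10⁻⁴ s⁻¹
Pressure gradient: |∂P/∂n| = 500 Pa / 269000 m = 1.86×10⁻³ Pa/m
Geostrophic speed: V_g = |∂P/∂n|/(fρ) = 1.86×10⁻³/(1.39×10⁻⁴ × 1.18) = 11.4 m/s
Around a high, pressure-gradient force acts outward with centrifugal, so Coriolis balances both:
fV = (1/ρ)|∂P/∂n| + V²/R  →  V² − fR·V + fR·V_g = 0
With fR = 1.39×10⁻⁴ × 725×10³ m = 101 m/s:
V = [fR − √((fR)² − 4 fR V_g)]/2 = [101 − √(101² − 4×101×11.4)]/2 = 13.1 m/s
Supergeostrophic (V > V_g = 11.4 m/s), as expected around a high.

13 m s⁻¹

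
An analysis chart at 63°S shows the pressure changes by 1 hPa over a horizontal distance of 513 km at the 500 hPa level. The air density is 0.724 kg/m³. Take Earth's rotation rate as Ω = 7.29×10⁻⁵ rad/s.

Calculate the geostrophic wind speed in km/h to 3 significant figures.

Coriolis parameter at 63°S:
f = 2Ω sin φ = 2 × 7.29×10⁻⁵ × sin 63° = 1.30×10⁻⁴ s⁻¹
Pressure gradient: |∂P/∂n| = 100 Pa / 513000 m = 1.95×10⁻⁴ Pa/m
Geostrophic balance (pressure-gradient force = Coriolis force):
V_g = (1/(fρ)) |∂P/∂n| = 1.95×10⁻⁴ / (1.30×10⁻⁴ × 0.724) = 2.07 m/s
Converting: 2.07 m/s × 3.6 = 7.46 km/h

7.46 km/h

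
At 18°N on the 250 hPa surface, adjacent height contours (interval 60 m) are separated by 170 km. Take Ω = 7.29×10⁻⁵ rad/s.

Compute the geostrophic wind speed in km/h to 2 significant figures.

280 km/h

Coriolis parameter at 18°N:
f = 2Ω sin φ = 2 × 7.29×10⁻⁵ × sin 18° = 4.51×10⁻⁵ s⁻¹
Height gradient: |∂Z/∂n| = 60 m / 170000 m = 3.53×10⁻⁴
On a pressure surface, geostrophic balance gives V_g = (g/f)|∂Z/∂n|:
V_g = 9.81 × 3.53×10⁻⁴ / 4.51×10⁻⁵ = 76.8 m/s
Converting: 76.8 m/s × 3.6 = 280 km/h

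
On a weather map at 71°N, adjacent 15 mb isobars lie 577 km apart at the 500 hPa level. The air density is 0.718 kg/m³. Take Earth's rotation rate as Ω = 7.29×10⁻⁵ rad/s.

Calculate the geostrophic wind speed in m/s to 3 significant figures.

Coriolis parameter at 71°N:
f = 2Ω sin φ = 2 × 7.29×10⁻⁵ × sin 71° = 1.38×10⁻⁴ s⁻¹
Pressure gradient: |∂P/∂n| = 1500 Pa / 577000 m = 2.60×10⁻³ Pa/m
Geostrophic balance (pressure-gradient force = Coriolis force):
V_g = (1/(fρ)) |∂P/∂n| = 2.60×10⁻³ / (1.38×10⁻⁴ × 0.718) = 26.3 m/s

26.3 m/s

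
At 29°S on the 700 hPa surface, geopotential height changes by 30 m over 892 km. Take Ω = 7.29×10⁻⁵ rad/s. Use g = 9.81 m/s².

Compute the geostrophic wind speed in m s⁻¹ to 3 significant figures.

Coriolis parameter at 29°S:
f = 2Ω sin φ = 2 × 7.29×10⁻⁵ × sin 29° = 7.07×10⁻⁵ s⁻¹
Height gradient: |∂Z/∂n| = 30 m / 892000 m = 3.36×10⁻⁵
On a pressure surface, geostrophic balance gives V_g = (g/f)|∂Z/∂n|:
V_g = 9.81 × 3.36×10⁻⁵ / 7.07×10⁻⁵ = 4.67 m/s

4.67 m s⁻¹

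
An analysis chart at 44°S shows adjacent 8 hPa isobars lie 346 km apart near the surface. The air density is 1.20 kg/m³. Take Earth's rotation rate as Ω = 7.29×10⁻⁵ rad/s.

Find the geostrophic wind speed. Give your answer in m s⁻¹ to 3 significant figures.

19.0 m s⁻¹

Coriolis parameter at 44°S:
f = 2Ω sin φ = 2 × 7.29×10⁻⁵ × sin 44° = 1.01×10⁻⁴ s⁻¹
Pressure gradient: |∂P/∂n| = 800 Pa / 346000 m = 2.31×10⁻³ Pa/m
Geostrophic balance (pressure-gradient force = Coriolis force):
V_g = (1/(fρ)) |∂P/∂n| = 2.31×10⁻³ / (1.01×10⁻⁴ × 1.20) = 19.0 m/s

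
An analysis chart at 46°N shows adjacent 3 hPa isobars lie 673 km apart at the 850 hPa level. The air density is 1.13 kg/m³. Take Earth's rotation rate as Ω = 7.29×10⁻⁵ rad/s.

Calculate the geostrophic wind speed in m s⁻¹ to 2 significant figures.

Coriolis parameter at 46°N:
f = 2Ω sin φ = 2 × 7.29×10⁻⁵ × sin 46° = 1.05×10⁻⁴ s⁻¹
Pressure gradient: |∂P/∂n| = 300 Pa / 673000 m = 4.46×10⁻⁴ Pa/m
Geostrophic balance (pressure-gradient force = Coriolis force):
V_g = (1/(fρ)) |∂P/∂n| = 4.46×10⁻⁴ / (1.05×10⁻⁴ × 1.13) = 3.76 m/s

3.8 m s⁻¹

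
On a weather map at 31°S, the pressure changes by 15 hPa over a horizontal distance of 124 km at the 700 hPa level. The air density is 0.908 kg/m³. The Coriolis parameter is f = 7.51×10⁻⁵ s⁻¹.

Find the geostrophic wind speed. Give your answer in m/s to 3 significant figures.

Pressure gradient: |∂P/∂n| = 1500 Pa / 124000 m = 1.21×10⁻² Pa/m
Geostrophic balance (pressure-gradient force = Coriolis force):
V_g = (1/(fρ)) |∂P/∂n| = 1.21×10⁻² / (7.51×10⁻⁵ × 0.908) = 177 m/s

177 m/s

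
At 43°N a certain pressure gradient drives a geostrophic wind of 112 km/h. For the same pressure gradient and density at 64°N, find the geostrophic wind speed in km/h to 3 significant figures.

With the same pressure gradient and density, V_g ∝ 1/f ∝ 1/sin φ.
V₂ = V₁ · sin φ₁ / sin φ₂ = 112 × sin 43° / sin 64°
V₂ = 112 × 0.6820/0.8988 = 85.0 km/h

85.0 km/h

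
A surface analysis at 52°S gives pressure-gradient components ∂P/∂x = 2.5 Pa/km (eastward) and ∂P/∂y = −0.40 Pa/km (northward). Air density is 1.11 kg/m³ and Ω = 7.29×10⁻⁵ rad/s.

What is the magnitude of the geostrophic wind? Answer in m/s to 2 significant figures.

20 m/s

Coriolis parameter at 52°S:
f = 2Ω sin φ = 2 × 7.29×10⁻⁵ × sin 52° = 1.15×10⁻⁴ s⁻¹
In the Southern Hemisphere f is negative: f = −1.15×10⁻⁴ s⁻¹.
Component geostrophic relations (x east, y north):
u_g = −(1/(fρ)) ∂P/∂y,  v_g = (1/(fρ)) ∂P/∂x
u_g = −(−0.40×10⁻³)/(−1.15×10⁻⁴ × 1.11) = −3.14 m/s;  v_g = (2.5×10⁻³)/(−1.15×10⁻⁴ × 1.11) = −19.6 m/s
|V_g| = √(u_g² + v_g²) = 19.9 m/s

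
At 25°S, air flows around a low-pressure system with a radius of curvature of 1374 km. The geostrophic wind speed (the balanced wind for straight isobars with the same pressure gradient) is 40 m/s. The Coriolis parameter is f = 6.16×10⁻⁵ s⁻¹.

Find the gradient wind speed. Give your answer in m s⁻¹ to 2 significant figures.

Around a low, centrifugal force acts outward with Coriolis, so pressure-gradient force balances both:
(1/ρ)|∂P/∂n| = fV + V²/R  →  V² + fR·V − fR·V_g = 0
With fR = 6.16×10⁻⁵ × 1374×10³ m = 84.6 m/s:
V = [−fR + √((fR)² + 4 fR V_g)]/2 = [−84.6 + √(84.6² + 4×84.6×40)]/2 = 29.6 m/s
Subgeostrophic (V < V_g = 40 m/s), as expected around a low.

30 m s⁻¹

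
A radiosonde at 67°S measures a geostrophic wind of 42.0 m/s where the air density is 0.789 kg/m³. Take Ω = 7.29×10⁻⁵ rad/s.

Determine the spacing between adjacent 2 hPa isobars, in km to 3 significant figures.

Coriolis parameter at 67°S:
f = 2Ω sin φ = 2 × 7.29×10⁻⁵ × sin 67° = 1.34×10⁻⁴ s⁻¹
Geostrophic balance rearranged: |∂P/∂n| = f ρ V_g
|∂P/∂n| = 1.34×10⁻⁴ × 0.789 × 42.0 = 4.45×10⁻³ Pa/m
Isobar spacing: Δn = ΔP/|∂P/∂n| = 200 Pa / 4.45×10⁻³ Pa/m = 44970 m ≈ 45.0 km

45.0 km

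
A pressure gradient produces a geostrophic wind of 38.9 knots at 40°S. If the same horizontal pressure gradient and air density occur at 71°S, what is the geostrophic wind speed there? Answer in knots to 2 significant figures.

With the same pressure gradient and density, V_g ∝ 1/f ∝ 1/sin φ.
V₂ = V₁ · sin φ₁ / sin φ₂ = 38.9 × sin 40° / sin 71°
V₂ = 38.9 × 0.6428/0.9455 = 26 knots

26 knots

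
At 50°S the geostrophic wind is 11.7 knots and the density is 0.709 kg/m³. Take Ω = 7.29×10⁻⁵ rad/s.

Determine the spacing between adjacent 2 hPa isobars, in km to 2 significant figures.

Coriolis parameter at 50°S:
f = 2Ω sin φ = 2 × 7.29×10⁻⁵ × sin 50° = 1.12×10⁻⁴ s⁻¹
Wind speed in SI: 11.7 knots = 6.02 m/s
Geostrophic balance rearranged: |∂P/∂n| = f ρ V_g
|∂P/∂n| = 1.12×10⁻⁴ × 0.709 × 6.02 = 4.77×10⁻⁴ Pa/m
Isobar spacing: Δn = ΔP/|∂P/∂n| = 200 Pa / 4.77×10⁻⁴ Pa/m = 419612 m ≈ 420 km

420 km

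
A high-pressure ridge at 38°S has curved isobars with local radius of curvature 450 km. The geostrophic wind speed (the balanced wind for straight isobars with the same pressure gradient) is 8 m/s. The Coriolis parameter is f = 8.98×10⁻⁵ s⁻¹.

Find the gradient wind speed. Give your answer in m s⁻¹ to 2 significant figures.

11 m s⁻¹

Around a high, pressure-gradient force acts outward with centrifugal, so Coriolis balances both:
fV = (1/ρ)|∂P/∂n| + V²/R  →  V² − fR·V + fR·V_g = 0
With fR = 8.98×10⁻⁵ × 450×10³ m = 40.4 m/s:
V = [fR − √((fR)² − 4 fR V_g)]/2 = [40.4 − √(40.4² − 4×40.4×8)]/2 = 11 m/s
Supergeostrophic (V > V_g = 8 m/s), as expected around a high.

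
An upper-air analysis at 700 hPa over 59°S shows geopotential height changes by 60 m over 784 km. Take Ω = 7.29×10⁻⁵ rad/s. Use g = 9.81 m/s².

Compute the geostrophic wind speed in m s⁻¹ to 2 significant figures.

6.0 m s⁻¹

Coriolis parameter at 59°S:
f = 2Ω sin φ = 2 × 7.29×10⁻⁵ × sin 59° = 1.25×10⁻⁴ s⁻¹
Height gradient: |∂Z/∂n| = 60 m / 784000 m = 7.65×10⁻⁵
On a pressure surface, geostrophic balance gives V_g = (g/f)|∂Z/∂n|:
V_g = 9.81 × 7.65×10⁻⁵ / 1.25×10⁻⁴ = 6.01 m/s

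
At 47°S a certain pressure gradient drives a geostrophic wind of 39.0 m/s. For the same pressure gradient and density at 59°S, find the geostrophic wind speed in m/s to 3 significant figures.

With the same pressure gradient and density, V_g ∝ 1/f ∝ 1/sin φ.
V₂ = V₁ · sin φ₁ / sin φ₂ = 39.0 × sin 47° / sin 59°
V₂ = 39.0 × 0.7314/0.8572 = 33.3 m/s

33.3 m/s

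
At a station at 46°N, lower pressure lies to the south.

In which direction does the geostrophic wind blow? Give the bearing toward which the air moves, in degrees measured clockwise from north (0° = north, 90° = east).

270°

The pressure-gradient force points toward the south (bearing 180°).
Geostrophic balance: in the Northern Hemisphere the Coriolis force deflects motion to the right, so the geostrophic wind blows 90° to the right of the pressure-gradient force (low pressure on the left).
Rotating 180° by 90° clockwise gives 270° — the wind blows toward the west.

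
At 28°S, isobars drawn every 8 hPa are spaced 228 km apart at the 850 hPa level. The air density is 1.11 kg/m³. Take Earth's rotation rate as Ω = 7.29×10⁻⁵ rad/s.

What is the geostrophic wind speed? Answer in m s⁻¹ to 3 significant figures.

46.2 m s⁻¹

Coriolis parameter at 28°S:
f = 2Ω sin φ = 2 × 7.29×10⁻⁵ × sin 28° = 6.84×10⁻⁵ s⁻¹
Pressure gradient: |∂P/∂n| = 800 Pa / 228000 m = 3.51×10⁻³ Pa/m
Geostrophic balance (pressure-gradient force = Coriolis force):
V_g = (1/(fρ)) |∂P/∂n| = 3.51×10⁻³ / (6.84×10⁻⁵ × 1.11) = 46.2 m/s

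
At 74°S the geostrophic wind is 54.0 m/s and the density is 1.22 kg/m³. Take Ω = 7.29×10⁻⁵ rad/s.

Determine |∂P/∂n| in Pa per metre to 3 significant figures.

Coriolis parameter at 74°S:
f = 2Ω sin φ = 2 × 7.29×10⁻⁵ × sin 74° = 1.40×10⁻⁴ s⁻¹
Geostrophic balance rearranged: |∂P/∂n| = f ρ V_g
|∂P/∂n| = 1.40×10⁻⁴ × 1.22 × 54.0 = 9.23×10⁻³ Pa/m

9.23×10⁻³ Pa/m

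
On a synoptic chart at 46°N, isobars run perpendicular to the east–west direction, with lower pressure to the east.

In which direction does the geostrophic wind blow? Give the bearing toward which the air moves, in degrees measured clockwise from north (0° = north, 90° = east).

The pressure-gradient force points toward the east (bearing 090°).
Geostrophic balance: in the Northern Hemisphere the Coriolis force deflects motion to the right, so the geostrophic wind blows 90° to the right of the pressure-gradient force (low pressure on the left).
Rotating 090° by 90° clockwise gives 180° — the wind blows toward the south.

180°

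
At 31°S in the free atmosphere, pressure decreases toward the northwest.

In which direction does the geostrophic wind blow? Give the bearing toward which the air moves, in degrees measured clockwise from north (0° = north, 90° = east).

The pressure-gradient force points toward the northwest (bearing 315°).
Geostrophic balance: in the Southern Hemisphere the Coriolis force deflects motion to the left, so the geostrophic wind blows 90° to the left of the pressure-gradient force (low pressure on the right).
Rotating 315° by 90° counterclockwise gives 225° — the wind blows toward the southwest.

225°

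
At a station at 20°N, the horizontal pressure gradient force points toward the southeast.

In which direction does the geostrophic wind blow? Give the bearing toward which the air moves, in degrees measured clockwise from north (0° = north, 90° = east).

The pressure-gradient force points toward the southeast (bearing 135°).
Geostrophic balance: in the Northern Hemisphere the Coriolis force deflects motion to the right, so the geostrophic wind blows 90° to the right of the pressure-gradient force (low pressure on the left).
Rotating 135° by 90° clockwise gives 225° — the wind blows toward the southwest.

225°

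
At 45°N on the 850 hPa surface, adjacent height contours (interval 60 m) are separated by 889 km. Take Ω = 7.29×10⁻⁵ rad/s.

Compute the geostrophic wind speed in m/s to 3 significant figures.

Coriolis parameter at 45°N:
f = 2Ω sin φ = 2 × 7.29×10⁻⁵ × sin 45° = 1.03×10⁻⁴ s⁻¹
Height gradient: |∂Z/∂n| = 60 m / 889000 m = 6.75×10⁻⁵
On a pressure surface, geostrophic balance gives V_g = (g/f)|∂Z/∂n|:
V_g = 9.81 × 6.75×10⁻⁵ / 1.03×10⁻⁴ = 6.42 m/s

6.42 m/s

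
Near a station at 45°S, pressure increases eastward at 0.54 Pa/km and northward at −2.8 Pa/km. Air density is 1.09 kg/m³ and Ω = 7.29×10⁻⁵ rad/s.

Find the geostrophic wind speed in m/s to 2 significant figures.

25 m/s

Coriolis parameter at 45°S:
f = 2Ω sin φ = 2 × 7.29×10⁻⁵ × sin 45° = 1.03×10⁻⁴ s⁻¹
In the Southern Hemisphere f is negative: f = −1.03×10⁻⁴ s⁻¹.
Component geostrophic relations (x east, y north):
u_g = −(1/(fρ)) ∂P/∂y,  v_g = (1/(fρ)) ∂P/∂x
u_g = −(−2.8×10⁻³)/(−1.03×10⁻⁴ × 1.09) = −24.9 m/s;  v_g = (0.54×10⁻³)/(−1.03×10⁻⁴ × 1.09) = −4.81 m/s
|V_g| = √(u_g² + v_g²) = 25.4 m/s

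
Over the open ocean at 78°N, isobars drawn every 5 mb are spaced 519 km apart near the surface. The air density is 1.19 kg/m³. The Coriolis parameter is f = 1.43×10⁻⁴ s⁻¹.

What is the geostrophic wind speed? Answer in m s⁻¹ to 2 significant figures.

5.7 m s⁻¹

Pressure gradient: |∂P/∂n| = 500 Pa / 519000 m = 9.63×10⁻⁴ Pa/m
Geostrophic balance (pressure-gradient force = Coriolis force):
V_g = (1/(fρ)) |∂P/∂n| = 9.63×10⁻⁴ / (1.43×10⁻⁴ × 1.19) = 5.66 m/s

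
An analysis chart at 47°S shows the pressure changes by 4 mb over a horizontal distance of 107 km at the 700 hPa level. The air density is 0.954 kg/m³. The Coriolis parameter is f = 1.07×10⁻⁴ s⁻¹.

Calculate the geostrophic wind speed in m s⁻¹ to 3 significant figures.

36.6 m s⁻¹

Pressure gradient: |∂P/∂n| = 400 Pa / 107000 m = 3.74×10⁻³ Pa/m
Geostrophic balance (pressure-gradient force = Coriolis force):
V_g = (1/(fρ)) |∂P/∂n| = 3.74×10⁻³ / (1.07×10⁻⁴ × 0.954) = 36.6 m/s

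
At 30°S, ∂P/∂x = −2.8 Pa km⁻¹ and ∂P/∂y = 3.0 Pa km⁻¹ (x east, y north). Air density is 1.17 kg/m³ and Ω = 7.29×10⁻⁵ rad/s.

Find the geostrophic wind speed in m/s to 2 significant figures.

48 m/s

Coriolis parameter at 30°S:
f = 2Ω sin φ = 2 × 7.29×10⁻⁵ × sin 30° = 7.29×10⁻⁵ s⁻¹
In the Southern Hemisphere f is negative: f = −7.29×10⁻⁵ s⁻¹.
Component geostrophic relations (x east, y north):
u_g = −(1/(fρ)) ∂P/∂y,  v_g = (1/(fρ)) ∂P/∂x
u_g = −(3.0×10⁻³)/(−7.29×10⁻⁵ × 1.17) = 35.2 m/s;  v_g = (−2.8×10⁻³)/(−7.29×10⁻⁵ × 1.17) = 32.8 m/s
|V_g| = √(u_g² + v_g²) = 48.1 m/s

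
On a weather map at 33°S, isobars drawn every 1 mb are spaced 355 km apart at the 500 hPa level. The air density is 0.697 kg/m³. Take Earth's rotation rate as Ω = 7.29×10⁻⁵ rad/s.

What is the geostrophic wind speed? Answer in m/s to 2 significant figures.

5.1 m/s

Coriolis parameter at 33°S:
f = 2Ω sin φ = 2 × 7.29×10⁻⁵ × sin 33° = 7.94×10⁻⁵ s⁻¹
Pressure gradient: |∂P/∂n| = 100 Pa / 355000 m = 2.82×10⁻⁴ Pa/m
Geostrophic balance (pressure-gradient force = Coriolis force):
V_g = (1/(fρ)) |∂P/∂n| = 2.82×10⁻⁴ / (7.94×10⁻⁵ × 0.697) = 5.09 m/s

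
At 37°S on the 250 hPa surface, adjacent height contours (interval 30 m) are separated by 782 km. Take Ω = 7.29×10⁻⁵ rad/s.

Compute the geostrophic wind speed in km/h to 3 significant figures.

15.4 km/h

Coriolis parameter at 37°S:
f = 2Ω sin φ = 2 × 7.29×10⁻⁵ × sin 37° = 8.77×10⁻⁵ s⁻¹
Height gradient: |∂Z/∂n| = 30 m / 782000 m = 3.84×10⁻⁵
On a pressure surface, geostrophic balance gives V_g = (g/f)|∂Z/∂n|:
V_g = 9.81 × 3.84×10⁻⁵ / 8.77×10⁻⁵ = 4.29 m/s
Converting: 4.29 m/s × 3.6 = 15.4 km/h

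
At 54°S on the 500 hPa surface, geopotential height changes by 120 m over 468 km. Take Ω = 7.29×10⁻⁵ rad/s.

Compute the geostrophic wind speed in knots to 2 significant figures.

41 knots

Coriolis parameter at 54°S:
f = 2Ω sin φ = 2 × 7.29×10⁻⁵ × sin 54° = 1.18×10⁻⁴ s⁻¹
Height gradient: |∂Z/∂n| = 120 m / 468000 m = 2.56×10⁻⁴
On a pressure surface, geostrophic balance gives V_g = (g/f)|∂Z/∂n|:
V_g = 9.81 × 2.56×10⁻⁴ / 1.18×10⁻⁴ = 21.3 m/s
Converting: 21.3 m/s × 1.944 = 41 knots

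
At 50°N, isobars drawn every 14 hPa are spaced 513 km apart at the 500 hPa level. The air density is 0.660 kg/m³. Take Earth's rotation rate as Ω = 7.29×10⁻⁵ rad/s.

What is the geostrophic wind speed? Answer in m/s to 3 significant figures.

37.0 m/s

Coriolis parameter at 50°N:
f = 2Ω sin φ = 2 × 7.29×10⁻⁵ × sin 50° = 1.12×10⁻⁴ s⁻¹
Pressure gradient: |∂P/∂n| = 1400 Pa / 513000 m = 2.73×10⁻³ Pa/m
Geostrophic balance (pressure-gradient force = Coriolis force):
V_g = (1/(fρ)) |∂P/∂n| = 2.73×10⁻³ / (1.12×10⁻⁴ × 0.660) = 37.0 m/s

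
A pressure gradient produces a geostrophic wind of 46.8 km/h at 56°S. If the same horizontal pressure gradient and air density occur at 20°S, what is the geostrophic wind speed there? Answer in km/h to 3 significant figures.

113 km/h

With the same pressure gradient and density, V_g ∝ 1/f ∝ 1/sin φ.
V₂ = V₁ · sin φ₁ / sin φ₂ = 46.8 × sin 56° / sin 20°
V₂ = 46.8 × 0.8290/0.3420 = 113 km/h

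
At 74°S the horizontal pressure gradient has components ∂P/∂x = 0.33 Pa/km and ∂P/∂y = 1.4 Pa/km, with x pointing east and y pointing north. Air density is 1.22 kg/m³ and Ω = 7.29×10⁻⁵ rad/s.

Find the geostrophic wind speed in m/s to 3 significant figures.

8.41 m/s

Coriolis parameter at 74°S:
f = 2Ω sin φ = 2 × 7.29×10⁻⁵ × sin 74° = 1.40×10⁻⁴ s⁻¹
In the Southern Hemisphere f is negative: f = −1.40×10⁻⁴ s⁻¹.
Component geostrophic relations (x east, y north):
u_g = −(1/(fρ)) ∂P/∂y,  v_g = (1/(fρ)) ∂P/∂x
u_g = −(1.4×10⁻³)/(−1.40×10⁻⁴ × 1.22) = 8.19 m/s;  v_g = (0.33×10⁻³)/(−1.40×10⁻⁴ × 1.22) = −1.93 m/s
|V_g| = √(u_g² + v_g²) = 8.41 m/s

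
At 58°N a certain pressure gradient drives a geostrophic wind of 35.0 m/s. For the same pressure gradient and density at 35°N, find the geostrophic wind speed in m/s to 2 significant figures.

52 m/s

With the same pressure gradient and density, V_g ∝ 1/f ∝ 1/sin φ.
V₂ = V₁ · sin φ₁ / sin φ₂ = 35.0 × sin 58° / sin 35°
V₂ = 35.0 × 0.8480/0.5736 = 52 m/s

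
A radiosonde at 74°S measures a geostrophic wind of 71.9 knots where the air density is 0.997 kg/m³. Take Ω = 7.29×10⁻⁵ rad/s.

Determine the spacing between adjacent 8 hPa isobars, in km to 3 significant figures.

155 km

Coriolis parameter at 74°S:
f = 2Ω sin φ = 2 × 7.29×10⁻⁵ × sin 74° = 1.40×10⁻⁴ s⁻¹
Wind speed in SI: 71.9 knots = 37.0 m/s
Geostrophic balance rearranged: |∂P/∂n| = f ρ V_g
|∂P/∂n| = 1.40×10⁻⁴ × 0.997 × 37.0 = 5.17×10⁻³ Pa/m
Isobar spacing: Δn = ΔP/|∂P/∂n| = 800 Pa / 5.17×10⁻³ Pa/m = 154785 m ≈ 155 km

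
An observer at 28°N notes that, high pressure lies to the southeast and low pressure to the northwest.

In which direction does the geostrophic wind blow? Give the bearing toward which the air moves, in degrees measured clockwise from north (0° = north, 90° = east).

The pressure-gradient force points toward the northwest (bearing 315°).
Geostrophic balance: in the Northern Hemisphere the Coriolis force deflects motion to the right, so the geostrophic wind blows 90° to the right of the pressure-gradient force (low pressure on the left).
Rotating 315° by 90° clockwise gives 045° — the wind blows toward the northeast.

045°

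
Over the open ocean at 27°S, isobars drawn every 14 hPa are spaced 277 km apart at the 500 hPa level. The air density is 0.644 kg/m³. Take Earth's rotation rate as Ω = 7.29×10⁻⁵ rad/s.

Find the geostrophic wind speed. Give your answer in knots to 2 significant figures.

230 knots

Coriolis parameter at 27°S:
f = 2Ω sin φ = 2 × 7.29×10⁻⁵ × sin 27° = 6.62×10⁻⁵ s⁻¹
Pressure gradient: |∂P/∂n| = 1400 Pa / 277000 m = 5.05×10⁻³ Pa/m
Geostrophic balance (pressure-gradient force = Coriolis force):
V_g = (1/(fρ)) |∂P/∂n| = 5.05×10⁻³ / (6.62×10⁻⁵ × 0.644) = 119 m/s
Converting: 119 m/s × 1.944 = 230 knots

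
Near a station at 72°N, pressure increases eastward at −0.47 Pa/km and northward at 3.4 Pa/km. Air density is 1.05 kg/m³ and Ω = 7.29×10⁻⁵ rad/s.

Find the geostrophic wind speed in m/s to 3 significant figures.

Coriolis parameter at 72°N:
f = 2Ω sin φ = 2 × 7.29×10⁻⁵ × sin 72° = 1.39×10⁻⁴ s⁻¹
Component geostrophic relations (x east, y north):
u_g = −(1/(fρ)) ∂P/∂y,  v_g = (1/(fρ)) ∂P/∂x
u_g = −(3.4×10⁻³)/(1.39×10⁻⁴ × 1.05) = −23.4 m/s;  v_g = (−0.47×10⁻³)/(1.39×10⁻⁴ × 1.05) = −3.23 m/s
|V_g| = √(u_g² + v_g²) = 23.6 m/s

23.6 m/s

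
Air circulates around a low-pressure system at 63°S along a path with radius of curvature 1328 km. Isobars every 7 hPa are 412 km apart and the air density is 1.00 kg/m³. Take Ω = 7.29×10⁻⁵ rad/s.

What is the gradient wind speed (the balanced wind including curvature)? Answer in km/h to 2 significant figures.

Coriolis parameter at 63°S:
f = 2Ω sin φ = 2 × 7.29×10⁻⁵ × sin 63° = 1.30×10⁻⁴ s⁻¹
Pressure gradient: |∂P/∂n| = 700 Pa / 412000 m = 1.70×10⁻³ Pa/m
Geostrophic speed: V_g = |∂P/∂n|/(fρ) = 1.70×10⁻³/(1.30×10⁻⁴ × 1.00) = 13.1 m/s
Around a low, centrifugal force acts outward with Coriolis, so pressure-gradient force balances both:
(1/ρ)|∂P/∂n| = fV + V²/R  →  V² + fR·V − fR·V_g = 0
With fR = 1.30×10⁻⁴ × 1328×10³ m = 173 m/s:
V = [−fR + √((fR)² + 4 fR V_g)]/2 = [−173 + √(173² + 4×173×13.1)]/2 = 12.2 m/s
Subgeostrophic (V < V_g = 13.1 m/s), as expected around a low.
Converting: 12.2 m/s × 3.6 = 44 km/h

44 km/h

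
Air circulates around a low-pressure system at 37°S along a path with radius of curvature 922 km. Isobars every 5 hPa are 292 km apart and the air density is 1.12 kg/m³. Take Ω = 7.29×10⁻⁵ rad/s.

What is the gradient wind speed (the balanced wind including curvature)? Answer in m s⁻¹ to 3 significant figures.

14.7 m s⁻¹

Coriolis parameter at 37°S:
f = 2Ω sin φ = 2 × 7.29×10⁻⁵ × sin 37° = 8.77×10⁻⁵ s⁻¹
Pressure gradient: |∂P/∂n| = 500 Pa / 292000 m = 1.71×10⁻³ Pa/m
Geostrophic speed: V_g = |∂P/∂n|/(fρ) = 1.71×10⁻³/(8.77×10⁻⁵ × 1.12) = 17.4 m/s
Around a low, centrifugal force acts outward with Coriolis, so pressure-gradient force balances both:
(1/ρ)|∂P/∂n| = fV + V²/R  →  V² + fR·V − fR·V_g = 0
With fR = 8.77×10⁻⁵ × 922×10³ m = 80.9 m/s:
V = [−fR + √((fR)² + 4 fR V_g)]/2 = [−80.9 + √(80.9² + 4×80.9×17.4)]/2 = 14.7 m/s
Subgeostrophic (V < V_g = 17.4 m/s), as expected around a low.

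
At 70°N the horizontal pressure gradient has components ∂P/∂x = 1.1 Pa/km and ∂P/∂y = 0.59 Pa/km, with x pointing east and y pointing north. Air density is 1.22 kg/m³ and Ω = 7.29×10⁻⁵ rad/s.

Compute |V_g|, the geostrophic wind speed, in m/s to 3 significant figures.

Coriolis parameter at 70°N:
f = 2Ω sin φ = 2 × 7.29×10⁻⁵ × sin 70° = 1.37×10⁻⁴ s⁻¹
Component geostrophic relations (x east, y north):
u_g = −(1/(fρ)) ∂P/∂y,  v_g = (1/(fρ)) ∂P/∂x
u_g = −(0.59×10⁻³)/(1.37×10⁻⁴ × 1.22) = −3.53 m/s;  v_g = (1.1×10⁻³)/(1.37×10⁻⁴ × 1.22) = 6.58 m/s
|V_g| = √(u_g² + v_g²) = 7.47 m/s

7.47 m/s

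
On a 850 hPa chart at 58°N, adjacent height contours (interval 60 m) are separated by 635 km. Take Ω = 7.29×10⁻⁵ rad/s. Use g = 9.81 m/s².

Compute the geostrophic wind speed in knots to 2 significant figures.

15 knots

Coriolis parameter at 58°N:
f = 2Ω sin φ = 2 × 7.29×10⁻⁵ × sin 58° = 1.24×10⁻⁴ s⁻¹
Height gradient: |∂Z/∂n| = 60 m / 635000 m = 9.45×10⁻⁵
On a pressure surface, geostrophic balance gives V_g = (g/f)|∂Z/∂n|:
V_g = 9.81 × 9.45×10⁻⁵ / 1.24×10⁻⁴ = 7.50 m/s
Converting: 7.50 m/s × 1.944 = 15 knots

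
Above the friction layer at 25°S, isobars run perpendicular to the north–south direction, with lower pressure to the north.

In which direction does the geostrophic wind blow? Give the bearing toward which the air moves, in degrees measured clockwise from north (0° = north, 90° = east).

270°

The pressure-gradient force points toward the north (bearing 000°).
Geostrophic balance: in the Southern Hemisphere the Coriolis force deflects motion to the left, so the geostrophic wind blows 90° to the left of the pressure-gradient force (low pressure on the right).
Rotating 000° by 90° counterclockwise gives 270° — the wind blows toward the west.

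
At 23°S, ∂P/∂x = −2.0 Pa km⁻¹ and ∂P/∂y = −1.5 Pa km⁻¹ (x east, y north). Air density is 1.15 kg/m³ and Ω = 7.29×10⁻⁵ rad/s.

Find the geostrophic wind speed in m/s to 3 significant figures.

Coriolis parameter at 23°S:
f = 2Ω sin φ = 2 × 7.29×10⁻⁵ × sin 23° = 5.70×10⁻⁵ s⁻¹
In the Southern Hemisphere f is negative: f = −5.70×10⁻⁵ s⁻¹.
Component geostrophic relations (x east, y north):
u_g = −(1/(fρ)) ∂P/∂y,  v_g = (1/(fρ)) ∂P/∂x
u_g = −(−1.5×10⁻³)/(−5.70×10⁻⁵ × 1.15) = −22.9 m/s;  v_g = (−2.0×10⁻³)/(−5.70×10⁻⁵ × 1.15) = 30.5 m/s
|V_g| = √(u_g² + v_g²) = 38.2 m/s

38.2 m/s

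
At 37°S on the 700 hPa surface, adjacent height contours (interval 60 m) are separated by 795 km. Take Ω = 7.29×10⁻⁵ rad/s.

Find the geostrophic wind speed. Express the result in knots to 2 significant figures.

Coriolis parameter at 37°S:
f = 2Ω sin φ = 2 × 7.29×10⁻⁵ × sin 37° = 8.77×10⁻⁵ s⁻¹
Height gradient: |∂Z/∂n| = 60 m / 795000 m = 7.55×10⁻⁵
On a pressure surface, geostrophic balance gives V_g = (g/f)|∂Z/∂n|:
V_g = 9.81 × 7.55×10⁻⁵ / 8.77×10⁻⁵ = 8.44 m/s
Converting: 8.44 m/s × 1.944 = 16 knots

16 knots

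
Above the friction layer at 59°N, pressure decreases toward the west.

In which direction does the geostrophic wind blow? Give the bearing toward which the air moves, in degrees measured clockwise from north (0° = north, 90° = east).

000°

The pressure-gradient force points toward the west (bearing 270°).
Geostrophic balance: in the Northern Hemisphere the Coriolis force deflects motion to the right, so the geostrophic wind blows 90° to the right of the pressure-gradient force (low pressure on the left).
Rotating 270° by 90° clockwise gives 000° — the wind blows toward the north.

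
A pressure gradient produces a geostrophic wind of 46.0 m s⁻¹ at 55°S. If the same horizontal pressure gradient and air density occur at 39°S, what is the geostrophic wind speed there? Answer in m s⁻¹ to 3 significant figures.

With the same pressure gradient and density, V_g ∝ 1/f ∝ 1/sin φ.
V₂ = V₁ · sin φ₁ / sin φ₂ = 46.0 × sin 55° / sin 39°
V₂ = 46.0 × 0.8192/0.6293 = 59.9 m s⁻¹

59.9 m s⁻¹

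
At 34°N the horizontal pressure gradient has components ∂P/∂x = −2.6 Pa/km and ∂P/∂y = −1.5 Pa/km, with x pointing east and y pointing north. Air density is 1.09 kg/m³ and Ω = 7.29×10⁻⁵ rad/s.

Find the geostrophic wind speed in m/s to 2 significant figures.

34 m/s

Coriolis parameter at 34°N:
f = 2Ω sin φ = 2 × 7.29×10⁻⁵ × sin 34° = 8.15×10⁻⁵ s⁻¹
Component geostrophic relations (x east, y north):
u_g = −(1/(fρ)) ∂P/∂y,  v_g = (1/(fρ)) ∂P/∂x
u_g = −(−1.5×10⁻³)/(8.15×10⁻⁵ × 1.09) = 16.9 m/s;  v_g = (−2.6×10⁻³)/(8.15×10⁻⁵ × 1.09) = −29.3 m/s
|V_g| = √(u_g² + v_g²) = 33.8 m/s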